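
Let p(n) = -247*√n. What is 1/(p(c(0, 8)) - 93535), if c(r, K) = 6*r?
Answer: -1/93535 ≈ -1.0691e-5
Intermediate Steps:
1/(p(c(0, 8)) - 93535) = 1/(-247*√(6*0) - 93535) = 1/(-247*√0 - 93535) = 1/(-247*0 - 93535) = 1/(0 - 93535) = 1/(-93535) = -1/93535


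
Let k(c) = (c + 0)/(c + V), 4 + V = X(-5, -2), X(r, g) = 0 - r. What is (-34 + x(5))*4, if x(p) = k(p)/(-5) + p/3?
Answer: -130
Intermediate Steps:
X(r, g) = -r
V = 1 (V = -4 - 1*(-5) = -4 + 5 = 1)
k(c) = c/(1 + c) (k(c) = (c + 0)/(c + 1) = c/(1 + c))
x(p) = p/3 - p/(5*(1 + p)) (x(p) = (p/(1 + p))/(-5) + p/3 = (p/(1 + p))*(-⅕) + p*(⅓) = -p/(5*(1 + p)) + p/3 = p/3 - p/(5*(1 + p)))
(-34 + x(5))*4 = (-34 + (1/15)*5*(2 + 5*5)/(1 + 5))*4 = (-34 + (1/15)*5*(2 + 25)/6)*4 = (-34 + (1/15)*5*(⅙)*27)*4 = (-34 + 3/2)*4 = -65/2*4 = -130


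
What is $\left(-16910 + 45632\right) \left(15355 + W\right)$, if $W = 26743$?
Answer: $1209138756$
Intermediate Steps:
$\left(-16910 + 45632\right) \left(15355 + W\right) = \left(-16910 + 45632\right) \left(15355 + 26743\right) = 28722 \cdot 42098 = 1209138756$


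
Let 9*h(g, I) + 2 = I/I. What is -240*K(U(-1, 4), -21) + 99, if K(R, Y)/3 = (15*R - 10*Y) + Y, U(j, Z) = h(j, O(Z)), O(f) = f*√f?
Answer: -134781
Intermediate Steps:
O(f) = f^(3/2)
h(g, I) = -⅑ (h(g, I) = -2/9 + (I/I)/9 = -2/9 + (⅑)*1 = -2/9 + ⅑ = -⅑)
U(j, Z) = -⅑
K(R, Y) = -27*Y + 45*R (K(R, Y) = 3*((15*R - 10*Y) + Y) = 3*((-10*Y + 15*R) + Y) = 3*(-9*Y + 15*R) = -27*Y + 45*R)
-240*K(U(-1, 4), -21) + 99 = -240*(-27*(-21) + 45*(-⅑)) + 99 = -240*(567 - 5) + 99 = -240*562 + 99 = -134880 + 99 = -134781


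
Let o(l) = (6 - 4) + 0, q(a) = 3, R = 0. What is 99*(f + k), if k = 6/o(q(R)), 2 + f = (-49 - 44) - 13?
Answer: -10395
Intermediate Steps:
f = -108 (f = -2 + ((-49 - 44) - 13) = -2 + (-93 - 13) = -2 - 106 = -108)
o(l) = 2 (o(l) = 2 + 0 = 2)
k = 3 (k = 6/2 = 6*(1/2) = 3)
99*(f + k) = 99*(-108 + 3) = 99*(-105) = -10395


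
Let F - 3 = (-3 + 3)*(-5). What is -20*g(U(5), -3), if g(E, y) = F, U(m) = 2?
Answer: -60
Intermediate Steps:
F = 3 (F = 3 + (-3 + 3)*(-5) = 3 + 0*(-5) = 3 + 0 = 3)
g(E, y) = 3
-20*g(U(5), -3) = -20*3 = -60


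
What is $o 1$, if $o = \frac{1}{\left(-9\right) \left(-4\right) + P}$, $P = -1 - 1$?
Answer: $\frac{1}{34} \approx 0.029412$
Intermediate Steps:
$P = -2$ ($P = -1 - 1 = -2$)
$o = \frac{1}{34}$ ($o = \frac{1}{\left(-9\right) \left(-4\right) - 2} = \frac{1}{36 - 2} = \frac{1}{34} \approx 0.029412$)
$o 1 = \frac{1}{34} \cdot 1 = \frac{1}{34}$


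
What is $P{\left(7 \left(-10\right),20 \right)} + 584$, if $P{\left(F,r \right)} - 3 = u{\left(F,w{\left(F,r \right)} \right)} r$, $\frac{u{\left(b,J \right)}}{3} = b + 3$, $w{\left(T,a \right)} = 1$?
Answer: $-3433$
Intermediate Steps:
$u{\left(b,J \right)} = 9 + 3 b$ ($u{\left(b,J \right)} = 3 \left(b + 3\right) = 3 \left(3 + b\right) = 9 + 3 b$)
$P{\left(F,r \right)} = 3 + r \left(9 + 3 F\right)$ ($P{\left(F,r \right)} = 3 + \left(9 + 3 F\right) r = 3 + r \left(9 + 3 F\right)$)
$P{\left(7 \left(-10\right),20 \right)} + 584 = \left(3 + 3 \cdot 20 \left(3 + 7 \left(-10\right)\right)\right) + 584 = \left(3 + 3 \cdot 20 \left(3 - 70\right)\right) + 584 = \left(3 + 3 \cdot 20 \left(-67\right)\right) + 584 = \left(3 - 4020\right) + 584 = -4017 + 584 = -3433$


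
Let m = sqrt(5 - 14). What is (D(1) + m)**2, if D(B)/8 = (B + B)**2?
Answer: 1015 + 192*I ≈ 1015.0 + 192.0*I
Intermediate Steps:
D(B) = 32*B**2 (D(B) = 8*(B + B)**2 = 8*(2*B)**2 = 8*(4*B**2) = 32*B**2)
m = 3*I (m = sqrt(-9) = 3*I ≈ 3.0*I)
(D(1) + m)**2 = (32*1**2 + 3*I)**2 = (32*1 + 3*I)**2 = (32 + 3*I)**2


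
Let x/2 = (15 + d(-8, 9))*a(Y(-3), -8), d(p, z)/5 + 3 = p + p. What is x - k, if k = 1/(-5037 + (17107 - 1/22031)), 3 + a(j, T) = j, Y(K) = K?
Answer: 255277580209/265914169 ≈ 960.00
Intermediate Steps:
d(p, z) = -15 + 10*p (d(p, z) = -15 + 5*(p + p) = -15 + 5*(2*p) = -15 + 10*p)
a(j, T) = -3 + j
x = 960 (x = 2*((15 + (-15 + 10*(-8)))*(-3 - 3)) = 2*((15 + (-15 - 80))*(-6)) = 2*((15 - 95)*(-6)) = 2*(-80*(-6)) = 2*480 = 960)
k = 22031/265914169 (k = 1/(-5037 + (17107 - 1*1/22031)) = 1/(-5037 + (17107 - 1/22031)) = 1/(-5037 + 376884316/22031) = 1/(265914169/22031) = 22031/265914169 ≈ 8.2850e-5)
x - k = 960 - 1*22031/265914169 = 960 - 22031/265914169 = 255277580209/265914169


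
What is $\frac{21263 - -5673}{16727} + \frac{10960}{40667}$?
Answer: $\frac{1278734232}{680236909} \approx 1.8798$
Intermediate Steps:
$\frac{21263 - -5673}{16727} + \frac{10960}{40667} = \left(21263 + 5673\right) \frac{1}{16727} + 10960 \cdot \frac{1}{40667} = 26936 \cdot \frac{1}{16727} + \frac{10960}{40667} = \frac{26936}{16727} + \frac{10960}{40667} = \frac{1278734232}{680236909}$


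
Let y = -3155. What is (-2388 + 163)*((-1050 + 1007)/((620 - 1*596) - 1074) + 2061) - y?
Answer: -192471767/42 ≈ -4.5827e+6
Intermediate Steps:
(-2388 + 163)*((-1050 + 1007)/((620 - 1*596) - 1074) + 2061) - y = (-2388 + 163)*((-1050 + 1007)/((620 - 1*596) - 1074) + 2061) - 1*(-3155) = -2225*(-43/((620 - 596) - 1074) + 2061) + 3155 = -2225*(-43/(24 - 1074) + 2061) + 3155 = -2225*(-43/(-1050) + 2061) + 3155 = -2225*(-43*(-1/1050) + 2061) + 3155 = -2225*(43/1050 + 2061) + 3155 = -2225*2164093/1050 + 3155 = -192604277/42 + 3155 = -192471767/42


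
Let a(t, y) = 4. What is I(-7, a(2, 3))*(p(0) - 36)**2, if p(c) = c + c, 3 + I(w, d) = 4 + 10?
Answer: 14256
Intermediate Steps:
I(w, d) = 11 (I(w, d) = -3 + (4 + 10) = -3 + 14 = 11)
p(c) = 2*c
I(-7, a(2, 3))*(p(0) - 36)**2 = 11*(2*0 - 36)**2 = 11*(0 - 36)**2 = 11*(-36)**2 = 11*1296 = 14256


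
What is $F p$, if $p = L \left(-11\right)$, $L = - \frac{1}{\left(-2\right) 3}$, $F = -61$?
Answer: $\frac{671}{6} \approx 111.83$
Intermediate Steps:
$L = \frac{1}{6}$ ($L = - \frac{1}{-6} = \left(-1\right) \left(- \frac{1}{6}\right) = \frac{1}{6} \approx 0.16667$)
$p = - \frac{11}{6}$ ($p = \frac{1}{6} \left(-11\right) = - \frac{11}{6} \approx -1.8333$)
$F p = \left(-61\right) \left(- \frac{11}{6}\right) = \frac{671}{6}$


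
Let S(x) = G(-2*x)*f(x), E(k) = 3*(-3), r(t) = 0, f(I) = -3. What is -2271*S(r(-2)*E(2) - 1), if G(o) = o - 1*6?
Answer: -27252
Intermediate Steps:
E(k) = -9
G(o) = -6 + o (G(o) = o - 6 = -6 + o)
S(x) = 18 + 6*x (S(x) = (-6 - 2*x)*(-3) = 18 + 6*x)
-2271*S(r(-2)*E(2) - 1) = -2271*(18 + 6*(0*(-9) - 1)) = -2271*(18 + 6*(0 - 1)) = -2271*(18 + 6*(-1)) = -2271*(18 - 6) = -2271*12 = -27252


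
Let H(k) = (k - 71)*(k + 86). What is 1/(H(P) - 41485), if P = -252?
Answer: 1/12133 ≈ 8.2420e-5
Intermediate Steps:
H(k) = (-71 + k)*(86 + k)
1/(H(P) - 41485) = 1/((-6106 + (-252)² + 15*(-252)) - 41485) = 1/((-6106 + 63504 - 3780) - 41485) = 1/(53618 - 41485) = 1/12133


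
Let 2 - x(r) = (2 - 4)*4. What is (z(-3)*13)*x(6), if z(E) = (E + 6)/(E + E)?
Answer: -65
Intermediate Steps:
x(r) = 10 (x(r) = 2 - (2 - 4)*4 = 2 - (-2)*4 = 2 - 1*(-8) = 2 + 8 = 10)
z(E) = (6 + E)/(2*E) (z(E) = (6 + E)/((2*E)) = (6 + E)*(1/(2*E)) = (6 + E)/(2*E))
(z(-3)*13)*x(6) = (((½)*(6 - 3)/(-3))*13)*10 = (((½)*(-⅓)*3)*13)*10 = -½*13*10 = -13/2*10 = -65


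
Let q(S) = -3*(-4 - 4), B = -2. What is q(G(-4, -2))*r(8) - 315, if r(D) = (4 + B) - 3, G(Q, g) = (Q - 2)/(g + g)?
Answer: -339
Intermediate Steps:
G(Q, g) = (-2 + Q)/(2*g) (G(Q, g) = (-2 + Q)/((2*g)) = (-2 + Q)*(1/(2*g)) = (-2 + Q)/(2*g))
r(D) = -1 (r(D) = (4 - 2) - 3 = 2 - 3 = -1)
q(S) = 24 (q(S) = -3*(-8) = 24)
q(G(-4, -2))*r(8) - 315 = 24*(-1) - 315 = -24 - 315 = -339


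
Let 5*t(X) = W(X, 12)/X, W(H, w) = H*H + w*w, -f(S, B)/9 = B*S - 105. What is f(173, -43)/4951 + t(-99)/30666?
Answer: 22901991925/1670101026 ≈ 13.713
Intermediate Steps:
f(S, B) = 945 - 9*B*S (f(S, B) = -9*(B*S - 105) = -9*(-105 + B*S) = 945 - 9*B*S)
W(H, w) = H² + w²
t(X) = (144 + X²)/(5*X) (t(X) = ((X² + 12²)/X)/5 = ((X² + 144)/X)/5 = ((144 + X²)/X)/5 = (144 + X²)/(5*X))
f(173, -43)/4951 + t(-99)/30666 = (945 - 9*(-43)*173)/4951 + ((⅕)*(144 + (-99)²)/(-99))/30666 = (945 + 66951)*(1/4951) + ((⅕)*(-1/99)*(144 + 9801))*(1/30666) = 67896*(1/4951) + ((⅕)*(-1/99)*9945)*(1/30666) = 67896/4951 - 221/11*1/30666 = 67896/4951 - 221/337326 = 22901991925/1670101026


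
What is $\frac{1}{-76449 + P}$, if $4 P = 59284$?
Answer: $- \frac{1}{61628} \approx -1.6226 \cdot 10^{-5}$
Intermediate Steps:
$P = 14821$ ($P = \frac{1}{4} \cdot 59284 = 14821$)
$\frac{1}{-76449 + P} = \frac{1}{-76449 + 14821} = \frac{1}{-61628} = - \frac{1}{61628}$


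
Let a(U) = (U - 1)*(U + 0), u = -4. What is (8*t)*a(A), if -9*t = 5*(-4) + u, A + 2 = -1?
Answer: 256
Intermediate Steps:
A = -3 (A = -2 - 1 = -3)
a(U) = U*(-1 + U) (a(U) = (-1 + U)*U = U*(-1 + U))
t = 8/3 (t = -(5*(-4) - 4)/9 = -(-20 - 4)/9 = -⅑*(-24) = 8/3 ≈ 2.6667)
(8*t)*a(A) = (8*(8/3))*(-3*(-1 - 3)) = 64*(-3*(-4))/3 = (64/3)*12 = 256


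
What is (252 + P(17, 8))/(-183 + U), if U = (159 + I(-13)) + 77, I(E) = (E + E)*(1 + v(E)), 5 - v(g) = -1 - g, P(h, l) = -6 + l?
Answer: 254/209 ≈ 1.2153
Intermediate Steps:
v(g) = 6 + g (v(g) = 5 - (-1 - g) = 5 + (1 + g) = 6 + g)
I(E) = 2*E*(7 + E) (I(E) = (E + E)*(1 + (6 + E)) = (2*E)*(7 + E) = 2*E*(7 + E))
U = 392 (U = (159 + 2*(-13)*(7 - 13)) + 77 = (159 + 2*(-13)*(-6)) + 77 = (159 + 156) + 77 = 315 + 77 = 392)
(252 + P(17, 8))/(-183 + U) = (252 + (-6 + 8))/(-183 + 392) = (252 + 2)/209 = 254*(1/209) = 254/209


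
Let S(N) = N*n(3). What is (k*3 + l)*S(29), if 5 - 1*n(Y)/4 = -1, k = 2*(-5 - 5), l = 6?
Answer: -37584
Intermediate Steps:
k = -20 (k = 2*(-10) = -20)
n(Y) = 24 (n(Y) = 20 - 4*(-1) = 20 + 4 = 24)
S(N) = 24*N (S(N) = N*24 = 24*N)
(k*3 + l)*S(29) = (-20*3 + 6)*(24*29) = (-60 + 6)*696 = -54*696 = -37584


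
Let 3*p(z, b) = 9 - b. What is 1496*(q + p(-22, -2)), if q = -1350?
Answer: -6042344/3 ≈ -2.0141e+6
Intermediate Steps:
p(z, b) = 3 - b/3 (p(z, b) = (9 - b)/3 = 3 - b/3)
1496*(q + p(-22, -2)) = 1496*(-1350 + (3 - 1/3*(-2))) = 1496*(-1350 + (3 + 2/3)) = 1496*(-1350 + 11/3) = 1496*(-4039/3) = -6042344/3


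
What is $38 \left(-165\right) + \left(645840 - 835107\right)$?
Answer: $-195537$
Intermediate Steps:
$38 \left(-165\right) + \left(645840 - 835107\right) = -6270 + \left(645840 - 835107\right) = -6270 - 189267 = -195537$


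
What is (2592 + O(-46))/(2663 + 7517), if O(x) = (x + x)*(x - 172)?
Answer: 5662/2545 ≈ 2.2248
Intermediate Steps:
O(x) = 2*x*(-172 + x) (O(x) = (2*x)*(-172 + x) = 2*x*(-172 + x))
(2592 + O(-46))/(2663 + 7517) = (2592 + 2*(-46)*(-172 - 46))/(2663 + 7517) = (2592 + 2*(-46)*(-218))/10180 = (2592 + 20056)*(1/10180) = 22648*(1/10180) = 5662/2545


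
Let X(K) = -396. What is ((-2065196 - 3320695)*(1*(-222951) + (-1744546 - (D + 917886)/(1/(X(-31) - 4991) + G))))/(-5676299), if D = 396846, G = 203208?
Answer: -11600076237049863020409/6213739475387005 ≈ -1.8668e+6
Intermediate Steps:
((-2065196 - 3320695)*(1*(-222951) + (-1744546 - (D + 917886)/(1/(X(-31) - 4991) + G))))/(-5676299) = ((-2065196 - 3320695)*(1*(-222951) + (-1744546 - (396846 + 917886)/(1/(-396 - 4991) + 203208))))/(-5676299) = -5385891*(-222951 + (-1744546 - 1314732/(1/(-5387) + 203208)))*(-1/5676299) = -5385891*(-222951 + (-1744546 - 1314732/(-1/5387 + 203208)))*(-1/5676299) = -5385891*(-222951 + (-1744546 - 1314732/1094681495/5387))*(-1/5676299) = -5385891*(-222951 + (-1744546 - 1314732*5387/1094681495))*(-1/5676299) = -5385891*(-222951 + (-1744546 - 1*7082461284/1094681495))*(-1/5676299) = -5385891*(-222951 + (-1744546 - 7082461284/1094681495))*(-1/5676299) = -5385891*(-222951 - 1909729305837554/1094681495)*(-1/5676299) = -5385891*(-2153789639829299/1094681495)*(-1/5676299) = (11600076237049863020409/1094681495)*(-1/5676299) = -11600076237049863020409/6213739475387005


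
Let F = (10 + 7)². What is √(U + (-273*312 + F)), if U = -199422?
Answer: I*√284309 ≈ 533.21*I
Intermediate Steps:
F = 289 (F = 17² = 289)
√(U + (-273*312 + F)) = √(-199422 + (-273*312 + 289)) = √(-199422 + (-85176 + 289)) = √(-199422 - 84887) = √(-284309) = I*√284309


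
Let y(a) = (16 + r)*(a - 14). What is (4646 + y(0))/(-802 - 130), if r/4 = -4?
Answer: -2323/466 ≈ -4.9850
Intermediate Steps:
r = -16 (r = 4*(-4) = -16)
y(a) = 0 (y(a) = (16 - 16)*(a - 14) = 0*(-14 + a) = 0)
(4646 + y(0))/(-802 - 130) = (4646 + 0)/(-802 - 130) = 4646/(-932) = 4646*(-1/932) = -2323/466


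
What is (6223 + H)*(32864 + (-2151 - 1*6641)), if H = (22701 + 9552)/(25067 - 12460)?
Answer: 1889305700208/12607 ≈ 1.4986e+8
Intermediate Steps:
H = 32253/12607 ≈ 2.5583
(6223 + H)*(32864 + (-2151 - 1*6641)) = (6223 + 32253/12607)*(32864 + (-2151 - 1*6641)) = 78485614*(32864 + (-2151 - 6641))/12607 = 78485614*(32864 - 8792)/12607 = (78485614/12607)*24072 = 1889305700208/12607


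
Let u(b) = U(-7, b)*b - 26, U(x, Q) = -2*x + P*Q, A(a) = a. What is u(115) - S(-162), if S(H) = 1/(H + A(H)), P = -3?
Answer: -12341483/324 ≈ -38091.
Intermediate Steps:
U(x, Q) = -3*Q - 2*x (U(x, Q) = -2*x - 3*Q = -3*Q - 2*x)
S(H) = 1/(2*H) (S(H) = 1/(H + H) = 1/(2*H))
u(b) = -26 + b*(14 - 3*b) (u(b) = (-3*b - 2*(-7))*b - 26 = (-3*b + 14)*b - 26 = (14 - 3*b)*b - 26 = b*(14 - 3*b) - 26 = -26 + b*(14 - 3*b))
u(115) - S(-162) = (-26 - 1*115*(-14 + 3*115)) - 1/(2*(-162)) = (-26 - 1*115*(-14 + 345)) - (-1)/(2*162) = (-26 - 1*115*331) - 1*(-1/324) = (-26 - 38065) + 1/324 = -38091 + 1/324 = -12341483/324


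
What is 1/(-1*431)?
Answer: -1/431 ≈ -0.0023202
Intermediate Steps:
1/(-1*431) = 1/(-431) = -1/431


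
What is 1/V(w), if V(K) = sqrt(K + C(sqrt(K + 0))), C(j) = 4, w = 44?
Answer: sqrt(3)/12 ≈ 0.14434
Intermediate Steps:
V(K) = sqrt(4 + K) (V(K) = sqrt(K + 4) = sqrt(4 + K))
1/V(w) = 1/(sqrt(4 + 44)) = 1/(sqrt(48)) = 1/(4*sqrt(3)) = sqrt(3)/12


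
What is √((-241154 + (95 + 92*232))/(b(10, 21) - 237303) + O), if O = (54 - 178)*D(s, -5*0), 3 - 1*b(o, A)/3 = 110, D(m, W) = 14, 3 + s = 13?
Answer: I*√24492829383894/118812 ≈ 41.654*I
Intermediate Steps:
s = 10 (s = -3 + 13 = 10)
b(o, A) = -321 (b(o, A) = 9 - 3*110 = 9 - 330 = -321)
O = -1736 (O = (54 - 178)*14 = -124*14 = -1736)
√((-241154 + (95 + 92*232))/(b(10, 21) - 237303) + O) = √((-241154 + (95 + 92*232))/(-321 - 237303) - 1736) = √((-241154 + (95 + 21344))/(-237624) - 1736) = √((-241154 + 21439)*(-1/237624) - 1736) = √(-219715*(-1/237624) - 1736) = √(219715/237624 - 1736) = √(-412295549/237624) = I*√24492829383894/118812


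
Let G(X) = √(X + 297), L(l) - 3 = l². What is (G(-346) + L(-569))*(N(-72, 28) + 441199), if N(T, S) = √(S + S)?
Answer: 7*(46252 + I)*(441199 + 2*√14) ≈ 1.4285e+11 + 3.0884e+6*I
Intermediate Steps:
L(l) = 3 + l²
G(X) = √(297 + X)
N(T, S) = √2*√S (N(T, S) = √(2*S) = √2*√S)
(G(-346) + L(-569))*(N(-72, 28) + 441199) = (√(297 - 346) + (3 + (-569)²))*(√2*√28 + 441199) = (√(-49) + (3 + 323761))*(√2*(2*√7) + 441199) = (7*I + 323764)*(2*√14 + 441199) = (323764 + 7*I)*(441199 + 2*√14)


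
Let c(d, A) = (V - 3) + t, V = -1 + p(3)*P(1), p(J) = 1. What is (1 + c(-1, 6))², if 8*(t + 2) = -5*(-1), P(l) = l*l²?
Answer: 729/64 ≈ 11.391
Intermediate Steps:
P(l) = l³
t = -11/8 (t = -2 + (-5*(-1))/8 = -2 + (⅛)*5 = -2 + 5/8 = -11/8 ≈ -1.3750)
V = 0 (V = -1 + 1*1³ = -1 + 1*1 = -1 + 1 = 0)
c(d, A) = -35/8 (c(d, A) = (0 - 3) - 11/8 = -3 - 11/8 = -35/8)
(1 + c(-1, 6))² = (1 - 35/8)² = (-27/8)² = 729/64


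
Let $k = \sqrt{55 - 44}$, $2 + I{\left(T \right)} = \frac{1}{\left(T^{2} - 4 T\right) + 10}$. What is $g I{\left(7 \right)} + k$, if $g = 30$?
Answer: $- \frac{1830}{31} + \sqrt{11} \approx -55.716$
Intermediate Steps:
$I{\left(T \right)} = -2 + \frac{1}{10 + T^{2} - 4 T}$ ($I{\left(T \right)} = -2 + \frac{1}{\left(T^{2} - 4 T\right) + 10} = -2 + \frac{1}{10 + T^{2} - 4 T}$)
$k = \sqrt{11} \approx 3.3166$
$g I{\left(7 \right)} + k = 30 \frac{-19 - 2 \cdot 7^{2} + 8 \cdot 7}{10 + 7^{2} - 28} + \sqrt{11} = 30 \frac{-19 - 98 + 56}{10 + 49 - 28} + \sqrt{11} = 30 \frac{-19 - 98 + 56}{31} + \sqrt{11} = 30 \cdot \frac{1}{31} \left(-61\right) + \sqrt{11} = 30 \left(- \frac{61}{31}\right) + \sqrt{11} = - \frac{1830}{31} + \sqrt{11}$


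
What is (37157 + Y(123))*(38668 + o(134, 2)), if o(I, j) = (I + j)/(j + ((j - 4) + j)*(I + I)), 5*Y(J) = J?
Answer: 7201332288/5 ≈ 1.4403e+9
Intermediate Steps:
Y(J) = J/5
o(I, j) = (I + j)/(j + 2*I*(-4 + 2*j)) (o(I, j) = (I + j)/(j + ((-4 + j) + j)*(2*I)) = (I + j)/(j + (-4 + 2*j)*(2*I)) = (I + j)/(j + 2*I*(-4 + 2*j)))
(37157 + Y(123))*(38668 + o(134, 2)) = (37157 + (⅕)*123)*(38668 + (134 + 2)/(2 - 8*134 + 4*134*2)) = (37157 + 123/5)*(38668 + 136/(2 - 1072 + 1072)) = 185908*(38668 + 136/2)/5 = 185908*(38668 + (½)*136)/5 = 185908*(38668 + 68)/5 = (185908/5)*38736 = 7201332288/5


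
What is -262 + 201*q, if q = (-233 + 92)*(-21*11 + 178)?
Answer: 1501811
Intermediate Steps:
q = 7473 (q = -141*(-231 + 178) = -141*(-53) = 7473)
-262 + 201*q = -262 + 201*7473 = -262 + 1502073 = 1501811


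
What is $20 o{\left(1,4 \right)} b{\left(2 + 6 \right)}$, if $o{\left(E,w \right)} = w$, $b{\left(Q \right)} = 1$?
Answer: $80$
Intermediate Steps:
$20 o{\left(1,4 \right)} b{\left(2 + 6 \right)} = 20 \cdot 4 \cdot 1 = 80 \cdot 1 = 80$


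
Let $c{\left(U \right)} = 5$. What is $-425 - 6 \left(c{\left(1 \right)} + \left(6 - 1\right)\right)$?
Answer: $-485$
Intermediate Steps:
$-425 - 6 \left(c{\left(1 \right)} + \left(6 - 1\right)\right) = -425 - 6 \left(5 + \left(6 - 1\right)\right) = -425 - 6 \left(5 + 5\right) = -425 - 60 = -485$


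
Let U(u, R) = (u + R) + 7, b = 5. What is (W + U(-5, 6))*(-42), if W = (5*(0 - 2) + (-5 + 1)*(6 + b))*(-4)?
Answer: -9408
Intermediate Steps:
U(u, R) = 7 + R + u (U(u, R) = (R + u) + 7 = 7 + R + u)
W = 216 (W = (5*(0 - 2) + (-5 + 1)*(6 + 5))*(-4) = (5*(-2) - 4*11)*(-4) = (-10 - 44)*(-4) = -54*(-4) = 216)
(W + U(-5, 6))*(-42) = (216 + (7 + 6 - 5))*(-42) = (216 + 8)*(-42) = 224*(-42) = -9408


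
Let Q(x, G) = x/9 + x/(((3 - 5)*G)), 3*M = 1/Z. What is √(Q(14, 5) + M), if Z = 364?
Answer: √1166165/2730 ≈ 0.39556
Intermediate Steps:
M = 1/1092 (M = (⅓)/364 = (⅓)*(1/364) = 1/1092 ≈ 0.00091575)
Q(x, G) = x/9 - x/(2*G) (Q(x, G) = x*(⅑) + x/((-2*G)) = x/9 + x*(-1/(2*G)) = x/9 - x/(2*G))
√(Q(14, 5) + M) = √(((⅑)*14 - ½*14/5) + 1/1092) = √((14/9 - ½*14*⅕) + 1/1092) = √((14/9 - 7/5) + 1/1092) = √(7/45 + 1/1092) = √(2563/16380) = √1166165/2730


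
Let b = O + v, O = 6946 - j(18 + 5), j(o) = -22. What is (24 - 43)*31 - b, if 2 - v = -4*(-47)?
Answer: -7371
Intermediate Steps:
O = 6968 (O = 6946 - 1*(-22) = 6946 + 22 = 6968)
v = -186 (v = 2 - (-4)*(-47) = 2 - 1*188 = 2 - 188 = -186)
b = 6782 (b = 6968 - 186 = 6782)
(24 - 43)*31 - b = (24 - 43)*31 - 1*6782 = -19*31 - 6782 = -589 - 6782 = -7371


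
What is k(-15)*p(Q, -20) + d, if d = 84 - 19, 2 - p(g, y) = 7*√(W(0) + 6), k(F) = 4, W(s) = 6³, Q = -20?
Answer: 73 - 28*√222 ≈ -344.19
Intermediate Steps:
W(s) = 216
p(g, y) = 2 - 7*√222 (p(g, y) = 2 - 7*√(216 + 6) = 2 - 7*√222)
d = 65
k(-15)*p(Q, -20) + d = 4*(2 - 7*√222) + 65 = (8 - 28*√222) + 65 = 73 - 28*√222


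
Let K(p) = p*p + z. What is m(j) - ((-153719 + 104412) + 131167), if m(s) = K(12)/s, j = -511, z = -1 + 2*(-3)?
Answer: -41830597/511 ≈ -81860.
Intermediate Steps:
z = -7 (z = -1 - 6 = -7)
K(p) = -7 + p² (K(p) = p*p - 7 = p² - 7 = -7 + p²)
m(s) = 137/s (m(s) = (-7 + 12²)/s = (-7 + 144)/s = 137/s)
m(j) - ((-153719 + 104412) + 131167) = 137/(-511) - ((-153719 + 104412) + 131167) = 137*(-1/511) - (-49307 + 131167) = -137/511 - 1*81860 = -137/511 - 81860 = -41830597/511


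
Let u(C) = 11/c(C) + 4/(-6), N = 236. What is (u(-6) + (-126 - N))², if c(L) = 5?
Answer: 29235649/225 ≈ 1.2994e+5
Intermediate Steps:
u(C) = 23/15 (u(C) = 11/5 + 4/(-6) = 11*(⅕) + 4*(-⅙) = 11/5 - ⅔ = 23/15)
(u(-6) + (-126 - N))² = (23/15 + (-126 - 1*236))² = (23/15 + (-126 - 236))² = (23/15 - 362)² = (-5407/15)² = 29235649/225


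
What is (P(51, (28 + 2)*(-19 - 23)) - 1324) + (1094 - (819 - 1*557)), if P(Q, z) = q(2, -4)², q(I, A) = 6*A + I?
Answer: -8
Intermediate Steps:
q(I, A) = I + 6*A
P(Q, z) = 484 (P(Q, z) = (2 + 6*(-4))² = (2 - 24)² = (-22)² = 484)
(P(51, (28 + 2)*(-19 - 23)) - 1324) + (1094 - (819 - 1*557)) = (484 - 1324) + (1094 - (819 - 1*557)) = -840 + (1094 - (819 - 557)) = -840 + (1094 - 1*262) = -840 + (1094 - 262) = -840 + 832 = -8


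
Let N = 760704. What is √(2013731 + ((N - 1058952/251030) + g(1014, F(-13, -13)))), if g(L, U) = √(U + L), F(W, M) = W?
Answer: √(43708424773592735 + 15754015225*√1001)/125515 ≈ 1665.7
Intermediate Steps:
g(L, U) = √(L + U)
√(2013731 + ((N - 1058952/251030) + g(1014, F(-13, -13)))) = √(2013731 + ((760704 - 1058952/251030) + √(1014 - 13))) = √(2013731 + ((760704 - 1058952*1/251030) + √1001)) = √(2013731 + ((760704 - 529476/125515) + √1001)) = √(2013731 + (95479233084/125515 + √1001)) = √(348232679549/125515 + √1001)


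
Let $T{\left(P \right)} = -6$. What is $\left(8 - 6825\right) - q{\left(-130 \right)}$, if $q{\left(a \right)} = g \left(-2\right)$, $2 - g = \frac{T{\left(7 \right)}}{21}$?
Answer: $- \frac{47687}{7} \approx -6812.4$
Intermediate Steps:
$g = \frac{16}{7}$ ($g = 2 - - \frac{6}{21} = 2 - \left(-6\right) \frac{1}{21} = 2 - - \frac{2}{7} = 2 + \frac{2}{7} = \frac{16}{7} \approx 2.2857$)
$q{\left(a \right)} = - \frac{32}{7}$ ($q{\left(a \right)} = \frac{16}{7} \left(-2\right) = - \frac{32}{7}$)
$\left(8 - 6825\right) - q{\left(-130 \right)} = \left(8 - 6825\right) - - \frac{32}{7} = \left(8 - 6825\right) + \frac{32}{7} = -6817 + \frac{32}{7} = - \frac{47687}{7}$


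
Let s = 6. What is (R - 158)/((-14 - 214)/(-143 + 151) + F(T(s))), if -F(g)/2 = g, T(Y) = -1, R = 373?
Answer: -430/53 ≈ -8.1132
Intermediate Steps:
F(g) = -2*g
(R - 158)/((-14 - 214)/(-143 + 151) + F(T(s))) = (373 - 158)/((-14 - 214)/(-143 + 151) - 2*(-1)) = 215/(-228/8 + 2) = 215/(-228*⅛ + 2) = 215/(-57/2 + 2) = 215/(-53/2) = 215*(-2/53) = -430/53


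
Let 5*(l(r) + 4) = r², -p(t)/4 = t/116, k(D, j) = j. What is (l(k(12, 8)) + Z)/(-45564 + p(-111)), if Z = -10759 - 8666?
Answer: 2815349/6606225 ≈ 0.42617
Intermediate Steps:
Z = -19425
p(t) = -t/29 (p(t) = -4*t/116 = -t/29)
l(r) = -4 + r²/5
(l(k(12, 8)) + Z)/(-45564 + p(-111)) = ((-4 + (⅕)*8²) - 19425)/(-45564 - 1/29*(-111)) = ((-4 + (⅕)*64) - 19425)/(-45564 + 111/29) = ((-4 + 64/5) - 19425)/(-1321245/29) = (44/5 - 19425)*(-29/1321245) = -97081/5*(-29/1321245) = 2815349/6606225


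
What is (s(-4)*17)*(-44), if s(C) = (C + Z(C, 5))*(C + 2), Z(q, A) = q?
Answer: -11968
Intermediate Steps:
s(C) = 2*C*(2 + C) (s(C) = (C + C)*(C + 2) = (2*C)*(2 + C) = 2*C*(2 + C))
(s(-4)*17)*(-44) = ((2*(-4)*(2 - 4))*17)*(-44) = ((2*(-4)*(-2))*17)*(-44) = (16*17)*(-44) = 272*(-44) = -11968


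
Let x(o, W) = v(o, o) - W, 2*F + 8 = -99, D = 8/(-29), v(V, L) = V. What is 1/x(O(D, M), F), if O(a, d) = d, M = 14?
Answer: 2/135 ≈ 0.014815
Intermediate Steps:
D = -8/29 (D = 8*(-1/29) = -8/29 ≈ -0.27586)
F = -107/2 (F = -4 + (½)*(-99) = -4 - 99/2 = -107/2 ≈ -53.500)
x(o, W) = o - W
1/x(O(D, M), F) = 1/(14 - 1*(-107/2)) = 1/(14 + 107/2) = 1/(135/2) = 2/135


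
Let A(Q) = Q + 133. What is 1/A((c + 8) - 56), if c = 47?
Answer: 1/132 ≈ 0.0075758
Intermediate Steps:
A(Q) = 133 + Q
1/A((c + 8) - 56) = 1/(133 + ((47 + 8) - 56)) = 1/(133 + (55 - 56)) = 1/(133 - 1) = 1/132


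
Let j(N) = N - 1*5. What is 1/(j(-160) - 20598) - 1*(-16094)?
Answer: 334159721/20763 ≈ 16094.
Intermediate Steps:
j(N) = -5 + N (j(N) = N - 5 = -5 + N)
1/(j(-160) - 20598) - 1*(-16094) = 1/((-5 - 160) - 20598) - 1*(-16094) = 1/(-165 - 20598) + 16094 = 1/(-20763) + 16094 = -1/20763 + 16094 = 334159721/20763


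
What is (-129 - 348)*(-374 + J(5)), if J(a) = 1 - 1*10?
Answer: 182691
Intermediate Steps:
J(a) = -9 (J(a) = 1 - 10 = -9)
(-129 - 348)*(-374 + J(5)) = (-129 - 348)*(-374 - 9) = -477*(-383) = 182691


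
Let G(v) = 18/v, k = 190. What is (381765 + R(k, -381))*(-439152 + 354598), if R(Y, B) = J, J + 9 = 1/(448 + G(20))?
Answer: -2162692799828/67 ≈ -3.2279e+10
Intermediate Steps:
J = -40391/4489 (J = -9 + 1/(448 + 18/20) = -9 + 1/(448 + 18*(1/20)) = -9 + 1/(448 + 9/10) = -9 + 1/(4489/10) = -9 + 10/4489 = -40391/4489 ≈ -8.9978)
R(Y, B) = -40391/4489
(381765 + R(k, -381))*(-439152 + 354598) = (381765 - 40391/4489)*(-439152 + 354598) = (1713702694/4489)*(-84554) = -2162692799828/67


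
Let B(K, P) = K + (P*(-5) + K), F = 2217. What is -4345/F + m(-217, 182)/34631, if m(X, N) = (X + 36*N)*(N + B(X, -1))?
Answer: -3619511360/76776927 ≈ -47.143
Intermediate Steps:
B(K, P) = -5*P + 2*K (B(K, P) = K + (-5*P + K) = K + (K - 5*P) = -5*P + 2*K)
m(X, N) = (X + 36*N)*(5 + N + 2*X) (m(X, N) = (X + 36*N)*(N + (-5*(-1) + 2*X)) = (X + 36*N)*(N + (5 + 2*X)) = (X + 36*N)*(5 + N + 2*X))
-4345/F + m(-217, 182)/34631 = -4345/2217 + (2*(-217)**2 + 5*(-217) + 36*182**2 + 180*182 + 73*182*(-217))/34631 = -4345*1/2217 + (2*47089 - 1085 + 36*33124 + 32760 - 2883062)*(1/34631) = -4345/2217 + (94178 - 1085 + 1192464 + 32760 - 2883062)*(1/34631) = -4345/2217 - 1564745*1/34631 = -4345/2217 - 1564745/34631 = -3619511360/76776927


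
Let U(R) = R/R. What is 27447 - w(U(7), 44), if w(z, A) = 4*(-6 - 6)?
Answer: 27495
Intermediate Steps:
U(R) = 1
w(z, A) = -48 (w(z, A) = 4*(-12) = -48)
27447 - w(U(7), 44) = 27447 - 1*(-48) = 27447 + 48 = 27495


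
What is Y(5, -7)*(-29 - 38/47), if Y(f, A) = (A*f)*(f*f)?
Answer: 1225875/47 ≈ 26082.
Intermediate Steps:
Y(f, A) = A*f**3 (Y(f, A) = (A*f)*f**2 = A*f**3)
Y(5, -7)*(-29 - 38/47) = (-7*5**3)*(-29 - 38/47) = (-7*125)*(-29 - 38*1/47) = -875*(-29 - 38/47) = -875*(-1401/47) = 1225875/47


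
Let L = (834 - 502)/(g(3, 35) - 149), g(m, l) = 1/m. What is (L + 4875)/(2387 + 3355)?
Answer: 362209/426822 ≈ 0.84862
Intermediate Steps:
L = -498/223 (L = (834 - 502)/(1/3 - 149) = 332/(⅓ - 149) = 332/(-446/3) = 332*(-3/446) = -498/223 ≈ -2.2332)
(L + 4875)/(2387 + 3355) = (-498/223 + 4875)/(2387 + 3355) = (1086627/223)/5742 = (1086627/223)*(1/5742) = 362209/426822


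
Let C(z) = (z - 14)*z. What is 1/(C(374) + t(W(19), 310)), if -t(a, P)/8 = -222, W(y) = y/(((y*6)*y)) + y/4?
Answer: 1/136416 ≈ 7.3305e-6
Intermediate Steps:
W(y) = y/4 + 1/(6*y) (W(y) = y/(((6*y)*y)) + y*(1/4) = y/((6*y**2)) + y/4 = y*(1/(6*y**2)) + y/4 = 1/(6*y) + y/4 = y/4 + 1/(6*y))
t(a, P) = 1776 (t(a, P) = -8*(-222) = 1776)
C(z) = z*(-14 + z) (C(z) = (-14 + z)*z = z*(-14 + z))
1/(C(374) + t(W(19), 310)) = 1/(374*(-14 + 374) + 1776) = 1/(374*360 + 1776) = 1/(134640 + 1776) = 1/136416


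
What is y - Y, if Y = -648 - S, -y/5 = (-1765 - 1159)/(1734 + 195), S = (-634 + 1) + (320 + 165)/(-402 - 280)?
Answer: 28768945/1315578 ≈ 21.868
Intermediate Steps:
S = -432191/682 (S = -633 + 485/(-682) = -633 + 485*(-1/682) = -633 - 485/682 = -432191/682 ≈ -633.71)
y = 14620/1929 (y = -5*(-1765 - 1159)/(1734 + 195) = -(-14620)/1929 = -5*(-2924/1929) = 14620/1929 ≈ 7.5791)
Y = -9745/682 (Y = -648 - 1*(-432191/682) = -648 + 432191/682 = -9745/682 ≈ -14.289)
y - Y = 14620/1929 - 1*(-9745/682) = 14620/1929 + 9745/682 = 28768945/1315578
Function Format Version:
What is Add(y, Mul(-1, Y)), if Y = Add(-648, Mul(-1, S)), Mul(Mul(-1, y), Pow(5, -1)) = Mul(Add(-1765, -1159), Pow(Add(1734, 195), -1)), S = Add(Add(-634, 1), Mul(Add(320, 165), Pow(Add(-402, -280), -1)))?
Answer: Rational(28768945, 1315578) ≈ 21.868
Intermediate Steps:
S = Rational(-432191, 682) (S = Add(-633, Mul(485, Pow(-682, -1))) = Add(-633, Mul(485, Rational(-1, 682))) = Add(-633, Rational(-485, 682)) = Rational(-432191, 682) ≈ -633.71)
y = Rational(14620, 1929) (y = Mul(-5, Mul(Add(-1765, -1159), Pow(Add(1734, 195), -1))) = Mul(-5, Mul(-2924, Pow(1929, -1))) = Mul(-5, Mul(-2924, Rational(1, 1929))) = Mul(-5, Rational(-2924, 1929)) = Rational(14620, 1929) ≈ 7.5791)
Y = Rational(-9745, 682) (Y = Add(-648, Mul(-1, Rational(-432191, 682))) = Add(-648, Rational(432191, 682)) = Rational(-9745, 682) ≈ -14.289)
Add(y, Mul(-1, Y)) = Add(Rational(14620, 1929), Mul(-1, Rational(-9745, 682))) = Add(Rational(14620, 1929), Rational(9745, 682)) = Rational(28768945, 1315578)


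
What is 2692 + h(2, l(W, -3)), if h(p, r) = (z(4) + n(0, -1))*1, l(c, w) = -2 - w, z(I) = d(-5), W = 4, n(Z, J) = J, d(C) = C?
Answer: 2686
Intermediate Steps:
z(I) = -5
l(c, w) = -2 - w
h(p, r) = -6 (h(p, r) = (-5 - 1)*1 = -6*1 = -6)
2692 + h(2, l(W, -3)) = 2692 - 6 = 2686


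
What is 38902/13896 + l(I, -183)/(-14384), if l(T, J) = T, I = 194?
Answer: 34804409/12492504 ≈ 2.7860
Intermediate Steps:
38902/13896 + l(I, -183)/(-14384) = 38902/13896 + 194/(-14384) = 38902*(1/13896) + 194*(-1/14384) = 19451/6948 - 97/7192 = 34804409/12492504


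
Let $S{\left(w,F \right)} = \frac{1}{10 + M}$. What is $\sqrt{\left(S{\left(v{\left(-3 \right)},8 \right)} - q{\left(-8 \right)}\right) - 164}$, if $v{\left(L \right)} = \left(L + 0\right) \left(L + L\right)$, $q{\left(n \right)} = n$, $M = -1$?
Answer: $\frac{i \sqrt{1403}}{3} \approx 12.486 i$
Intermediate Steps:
$v{\left(L \right)} = 2 L^{2}$ ($v{\left(L \right)} = L 2 L = 2 L^{2}$)
$S{\left(w,F \right)} = \frac{1}{9}$ ($S{\left(w,F \right)} = \frac{1}{10 - 1} = \frac{1}{9}$)
$\sqrt{\left(S{\left(v{\left(-3 \right)},8 \right)} - q{\left(-8 \right)}\right) - 164} = \sqrt{\left(\frac{1}{9} - -8\right) - 164} = \sqrt{\left(\frac{1}{9} + 8\right) - 164} = \sqrt{\frac{73}{9} - 164} = \sqrt{- \frac{1403}{9}} = \frac{i \sqrt{1403}}{3}$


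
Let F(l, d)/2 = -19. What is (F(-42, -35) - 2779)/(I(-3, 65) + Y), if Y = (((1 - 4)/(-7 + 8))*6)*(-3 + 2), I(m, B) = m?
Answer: -939/5 ≈ -187.80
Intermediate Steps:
F(l, d) = -38 (F(l, d) = 2*(-19) = -38)
Y = 18 (Y = (-3/1*6)*(-1) = (-3*1*6)*(-1) = -3*6*(-1) = -18*(-1) = 18)
(F(-42, -35) - 2779)/(I(-3, 65) + Y) = (-38 - 2779)/(-3 + 18) = -2817/15 = -2817*1/15 = -939/5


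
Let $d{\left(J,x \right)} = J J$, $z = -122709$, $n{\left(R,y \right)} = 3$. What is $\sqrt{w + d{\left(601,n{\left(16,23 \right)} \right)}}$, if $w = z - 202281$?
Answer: $7 \sqrt{739} \approx 190.29$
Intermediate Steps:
$d{\left(J,x \right)} = J^{2}$
$w = -324990$ ($w = -122709 - 202281 = -324990$)
$\sqrt{w + d{\left(601,n{\left(16,23 \right)} \right)}} = \sqrt{-324990 + 601^{2}} = \sqrt{-324990 + 361201} = \sqrt{36211} = 7 \sqrt{739}$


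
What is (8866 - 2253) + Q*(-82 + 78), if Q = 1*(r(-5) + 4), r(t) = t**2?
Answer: 6497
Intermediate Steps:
Q = 29 (Q = 1*((-5)**2 + 4) = 1*(25 + 4) = 1*29 = 29)
(8866 - 2253) + Q*(-82 + 78) = (8866 - 2253) + 29*(-82 + 78) = 6613 + 29*(-4) = 6613 - 116 = 6497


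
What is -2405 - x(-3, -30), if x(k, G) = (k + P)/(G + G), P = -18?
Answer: -48107/20 ≈ -2405.4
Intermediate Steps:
x(k, G) = (-18 + k)/(2*G) (x(k, G) = (k - 18)/(G + G) = (-18 + k)/((2*G)) = (-18 + k)*(1/(2*G)) = (-18 + k)/(2*G))
-2405 - x(-3, -30) = -2405 - (-18 - 3)/(2*(-30)) = -2405 - (-1)*(-21)/(2*30) = -2405 - 1*7/20 = -2405 - 7/20 = -48107/20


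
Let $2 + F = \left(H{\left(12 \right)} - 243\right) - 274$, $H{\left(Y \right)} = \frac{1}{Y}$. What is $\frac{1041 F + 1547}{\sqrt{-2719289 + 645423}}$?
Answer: $\frac{2154581 i \sqrt{2073866}}{8295464} \approx 374.04 i$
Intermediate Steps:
$F = - \frac{6227}{12}$ ($F = -2 - \left(517 - \frac{1}{12}\right) = -2 + \left(\left(\frac{1}{12} - 243\right) - 274\right) = -2 - \frac{6203}{12} = - \frac{6227}{12} \approx -518.92$)
$\frac{1041 F + 1547}{\sqrt{-2719289 + 645423}} = \frac{1041 \left(- \frac{6227}{12}\right) + 1547}{\sqrt{-2719289 + 645423}} = \frac{- \frac{2160769}{4} + 1547}{\sqrt{-2073866}} = - \frac{2154581}{4 i \sqrt{2073866}} = - \frac{2154581 \left(- \frac{i \sqrt{2073866}}{2073866}\right)}{4} = \frac{2154581 i \sqrt{2073866}}{8295464}$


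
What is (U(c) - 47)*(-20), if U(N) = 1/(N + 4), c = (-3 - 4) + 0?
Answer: 2840/3 ≈ 946.67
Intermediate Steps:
c = -7 (c = -7 + 0 = -7)
U(N) = 1/(4 + N)
(U(c) - 47)*(-20) = (1/(4 - 7) - 47)*(-20) = (1/(-3) - 47)*(-20) = (-1/3 - 47)*(-20) = -142/3*(-20) = 2840/3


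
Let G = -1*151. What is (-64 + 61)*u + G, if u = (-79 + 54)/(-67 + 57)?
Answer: -317/2 ≈ -158.50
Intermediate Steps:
G = -151
u = 5/2 (u = -25/(-10) = -25*(-⅒) = 5/2 ≈ 2.5000)
(-64 + 61)*u + G = (-64 + 61)*(5/2) - 151 = -3*5/2 - 151 = -15/2 - 151 = -317/2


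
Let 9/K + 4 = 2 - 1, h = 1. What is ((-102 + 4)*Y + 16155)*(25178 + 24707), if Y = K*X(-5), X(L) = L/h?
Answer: 732561225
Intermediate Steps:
K = -3 (K = 9/(-4 + (2 - 1)) = 9/(-4 + 1) = 9/(-3) = 9*(-1/3) = -3)
X(L) = L (X(L) = L/1 = L*1 = L)
Y = 15 (Y = -3*(-5) = 15)
((-102 + 4)*Y + 16155)*(25178 + 24707) = ((-102 + 4)*15 + 16155)*(25178 + 24707) = (-98*15 + 16155)*49885 = (-1470 + 16155)*49885 = 14685*49885 = 732561225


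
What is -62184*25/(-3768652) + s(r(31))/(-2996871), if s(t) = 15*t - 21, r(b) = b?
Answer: 388105197926/941180323991 ≈ 0.41236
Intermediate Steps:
s(t) = -21 + 15*t
-62184*25/(-3768652) + s(r(31))/(-2996871) = -62184*25/(-3768652) + (-21 + 15*31)/(-2996871) = -1554600*(-1/3768652) + (-21 + 465)*(-1/2996871) = 388650/942163 + 444*(-1/2996871) = 388650/942163 - 148/998957 = 388105197926/941180323991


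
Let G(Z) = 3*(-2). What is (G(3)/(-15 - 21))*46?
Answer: 23/3 ≈ 7.6667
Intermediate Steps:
G(Z) = -6
(G(3)/(-15 - 21))*46 = (-6/(-15 - 21))*46 = (-6/(-36))*46 = -1/36*(-6)*46 = (1/6)*46 = 23/3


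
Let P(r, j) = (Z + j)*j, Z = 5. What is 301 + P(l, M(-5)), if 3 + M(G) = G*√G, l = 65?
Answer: 170 + 5*I*√5 ≈ 170.0 + 11.18*I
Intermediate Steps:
M(G) = -3 + G^(3/2) (M(G) = -3 + G*√G = -3 + G^(3/2))
P(r, j) = j*(5 + j) (P(r, j) = (5 + j)*j = j*(5 + j))
301 + P(l, M(-5)) = 301 + (-3 + (-5)^(3/2))*(5 + (-3 + (-5)^(3/2))) = 301 + (-3 - 5*I*√5)*(5 + (-3 - 5*I*√5)) = 301 + (-3 - 5*I*√5)*(2 - 5*I*√5)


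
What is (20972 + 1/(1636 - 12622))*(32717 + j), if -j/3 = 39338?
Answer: -19652291557127/10986 ≈ -1.7888e+9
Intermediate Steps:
j = -118014 (j = -3*39338 = -118014)
(20972 + 1/(1636 - 12622))*(32717 + j) = (20972 + 1/(1636 - 12622))*(32717 - 118014) = (20972 + 1/(-10986))*(-85297) = (20972 - 1/10986)*(-85297) = (230398391/10986)*(-85297) = -19652291557127/10986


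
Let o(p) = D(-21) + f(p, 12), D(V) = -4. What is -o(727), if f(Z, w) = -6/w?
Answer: 9/2 ≈ 4.5000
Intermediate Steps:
o(p) = -9/2 (o(p) = -4 - 6/12 = -4 - 6*1/12 = -4 - 1/2 = -9/2)
-o(727) = -1*(-9/2) = 9/2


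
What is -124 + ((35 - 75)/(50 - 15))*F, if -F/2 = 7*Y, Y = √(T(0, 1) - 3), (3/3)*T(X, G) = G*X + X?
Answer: -124 + 16*I*√3 ≈ -124.0 + 27.713*I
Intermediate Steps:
T(X, G) = X + G*X (T(X, G) = G*X + X = X + G*X)
Y = I*√3 (Y = √(0*(1 + 1) - 3) = √(0*2 - 3) = √(0 - 3) = √(-3) = I*√3 ≈ 1.732*I)
F = -14*I*√3 ≈ -24.249*I
-124 + ((35 - 75)/(50 - 15))*F = -124 + ((35 - 75)/(50 - 15))*(-14*I*√3) = -124 + (-40/35)*(-14*I*√3) = -124 + (-40*1/35)*(-14*I*√3) = -124 - (-16)*I*√3 = -124 + 16*I*√3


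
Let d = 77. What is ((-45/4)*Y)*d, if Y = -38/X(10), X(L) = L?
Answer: 13167/4 ≈ 3291.8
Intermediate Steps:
Y = -19/5 (Y = -38/10 = -38*1/10 = -19/5 ≈ -3.8000)
((-45/4)*Y)*d = (-45/4*(-19/5))*77 = (-45*1/4*(-19/5))*77 = -45/4*(-19/5)*77 = (171/4)*77 = 13167/4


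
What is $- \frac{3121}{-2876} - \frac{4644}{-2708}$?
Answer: $\frac{5451953}{1947052} \approx 2.8001$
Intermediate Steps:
$- \frac{3121}{-2876} - \frac{4644}{-2708} = \left(-3121\right) \left(- \frac{1}{2876}\right) - - \frac{1161}{677} = \frac{3121}{2876} + \frac{1161}{677} = \frac{5451953}{1947052}$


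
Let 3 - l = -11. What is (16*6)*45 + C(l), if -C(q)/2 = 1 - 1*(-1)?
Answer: 4316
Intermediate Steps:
l = 14 (l = 3 - 1*(-11) = 3 + 11 = 14)
C(q) = -4 (C(q) = -2*(1 - 1*(-1)) = -2*(1 + 1) = -2*2 = -4)
(16*6)*45 + C(l) = (16*6)*45 - 4 = 96*45 - 4 = 4320 - 4 = 4316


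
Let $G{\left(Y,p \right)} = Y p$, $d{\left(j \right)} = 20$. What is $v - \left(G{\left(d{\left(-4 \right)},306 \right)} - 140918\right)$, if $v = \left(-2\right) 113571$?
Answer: $-92344$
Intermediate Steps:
$v = -227142$
$v - \left(G{\left(d{\left(-4 \right)},306 \right)} - 140918\right) = -227142 - \left(20 \cdot 306 - 140918\right) = -227142 - \left(6120 - 140918\right) = -227142 - -134798 = -227142 + 134798 = -92344$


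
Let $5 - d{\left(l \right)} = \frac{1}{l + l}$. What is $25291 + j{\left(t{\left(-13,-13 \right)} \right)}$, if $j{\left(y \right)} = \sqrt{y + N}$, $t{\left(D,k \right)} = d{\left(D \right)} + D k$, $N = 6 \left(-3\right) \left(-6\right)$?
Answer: $25291 + \frac{\sqrt{190658}}{26} \approx 25308.0$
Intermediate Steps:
$N = 108$ ($N = \left(-18\right) \left(-6\right) = 108$)
$d{\left(l \right)} = 5 - \frac{1}{2 l}$ ($d{\left(l \right)} = 5 - \frac{1}{l + l} = 5 - \frac{1}{2 l}$)
$t{\left(D,k \right)} = 5 - \frac{1}{2 D} + D k$ ($t{\left(D,k \right)} = \left(5 - \frac{1}{2 D}\right) + D k = 5 - \frac{1}{2 D} + D k$)
$j{\left(y \right)} = \sqrt{108 + y}$ ($j{\left(y \right)} = \sqrt{y + 108} = \sqrt{108 + y}$)
$25291 + j{\left(t{\left(-13,-13 \right)} \right)} = 25291 + \sqrt{108 - \left(-174 - \frac{1}{26}\right)} = 25291 + \sqrt{108 + \left(5 - - \frac{1}{26} + 169\right)} = 25291 + \sqrt{108 + \left(5 + \frac{1}{26} + 169\right)} = 25291 + \sqrt{108 + \frac{4525}{26}} = 25291 + \sqrt{\frac{7333}{26}} = 25291 + \frac{\sqrt{190658}}{26}$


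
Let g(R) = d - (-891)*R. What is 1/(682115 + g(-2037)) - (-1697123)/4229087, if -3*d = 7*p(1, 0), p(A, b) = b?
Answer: 1922584955709/4790929666124 ≈ 0.40130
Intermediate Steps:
d = 0 (d = -7*0/3 = -1/3*0 = 0)
g(R) = 891*R (g(R) = 0 - (-891)*R = 0 + 891*R = 891*R)
1/(682115 + g(-2037)) - (-1697123)/4229087 = 1/(682115 + 891*(-2037)) - (-1697123)/4229087 = 1/(682115 - 1814967) - (-1697123)/4229087 = 1/(-1132852) - 1*(-1697123/4229087) = -1/1132852 + 1697123/4229087 = 1922584955709/4790929666124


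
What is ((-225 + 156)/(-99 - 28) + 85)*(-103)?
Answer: -1118992/127 ≈ -8811.0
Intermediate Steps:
((-225 + 156)/(-99 - 28) + 85)*(-103) = (-69/(-127) + 85)*(-103) = (-69*(-1/127) + 85)*(-103) = (69/127 + 85)*(-103) = (10864/127)*(-103) = -1118992/127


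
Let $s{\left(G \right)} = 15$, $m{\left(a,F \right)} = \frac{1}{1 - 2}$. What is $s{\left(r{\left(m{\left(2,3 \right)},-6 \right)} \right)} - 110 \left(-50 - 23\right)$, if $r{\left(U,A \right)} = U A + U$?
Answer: $8045$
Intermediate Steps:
$m{\left(a,F \right)} = -1$ ($m{\left(a,F \right)} = \frac{1}{-1} = -1$)
$r{\left(U,A \right)} = U + A U$ ($r{\left(U,A \right)} = A U + U = U + A U$)
$s{\left(r{\left(m{\left(2,3 \right)},-6 \right)} \right)} - 110 \left(-50 - 23\right) = 15 - 110 \left(-50 - 23\right) = 15 - -8030 = 15 + 8030 = 8045$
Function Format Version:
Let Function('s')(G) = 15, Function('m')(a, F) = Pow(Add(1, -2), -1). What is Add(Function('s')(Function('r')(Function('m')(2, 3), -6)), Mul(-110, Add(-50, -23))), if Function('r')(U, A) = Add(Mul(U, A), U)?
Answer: 8045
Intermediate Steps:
Function('m')(a, F) = -1 (Function('m')(a, F) = Pow(-1, -1) = -1)
Function('r')(U, A) = Add(U, Mul(A, U)) (Function('r')(U, A) = Add(Mul(A, U), U) = Add(U, Mul(A, U)))
Add(Function('s')(Function('r')(Function('m')(2, 3), -6)), Mul(-110, Add(-50, -23))) = Add(15, Mul(-110, Add(-50, -23))) = Add(15, Mul(-110, -73)) = Add(15, 8030) = 8045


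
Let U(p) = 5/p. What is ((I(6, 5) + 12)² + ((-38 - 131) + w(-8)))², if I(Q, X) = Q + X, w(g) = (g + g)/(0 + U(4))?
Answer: 3013696/25 ≈ 1.2055e+5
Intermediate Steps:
w(g) = 8*g/5 (w(g) = (g + g)/(0 + 5/4) = (2*g)/(0 + 5*(¼)) = (2*g)/(0 + 5/4) = (2*g)/(5/4) = (2*g)*(⅘) = 8*g/5)
((I(6, 5) + 12)² + ((-38 - 131) + w(-8)))² = (((6 + 5) + 12)² + ((-38 - 131) + (8/5)*(-8)))² = ((11 + 12)² + (-169 - 64/5))² = (23² - 909/5)² = (529 - 909/5)² = (1736/5)² = 3013696/25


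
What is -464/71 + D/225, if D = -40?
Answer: -21448/3195 ≈ -6.7130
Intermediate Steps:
-464/71 + D/225 = -464/71 - 40/225 = -464*1/71 - 40*1/225 = -464/71 - 8/45 = -21448/3195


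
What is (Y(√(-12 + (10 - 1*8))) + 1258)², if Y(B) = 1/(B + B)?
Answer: (25160 - I*√10)²/400 ≈ 1.5826e+6 - 397.81*I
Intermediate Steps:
Y(B) = 1/(2*B)
(Y(√(-12 + (10 - 1*8))) + 1258)² = (1/(2*(√(-12 + (10 - 1*8)))) + 1258)² = (1/(2*(√(-12 + (10 - 8)))) + 1258)² = (1/(2*(√(-12 + 2))) + 1258)² = (1/(2*(√(-10))) + 1258)² = (1/(2*((I*√10))) + 1258)² = ((-I*√10/10)/2 + 1258)² = (-I*√10/20 + 1258)² = (1258 - I*√10/20)²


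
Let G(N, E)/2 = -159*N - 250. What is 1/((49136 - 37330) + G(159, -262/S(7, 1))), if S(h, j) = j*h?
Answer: -1/39256 ≈ -2.5474e-5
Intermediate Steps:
S(h, j) = h*j
G(N, E) = -500 - 318*N (G(N, E) = 2*(-159*N - 250) = 2*(-250 - 159*N) = -500 - 318*N)
1/((49136 - 37330) + G(159, -262/S(7, 1))) = 1/((49136 - 37330) + (-500 - 318*159)) = 1/(11806 + (-500 - 50562)) = 1/(11806 - 51062) = 1/(-39256) = -1/39256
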